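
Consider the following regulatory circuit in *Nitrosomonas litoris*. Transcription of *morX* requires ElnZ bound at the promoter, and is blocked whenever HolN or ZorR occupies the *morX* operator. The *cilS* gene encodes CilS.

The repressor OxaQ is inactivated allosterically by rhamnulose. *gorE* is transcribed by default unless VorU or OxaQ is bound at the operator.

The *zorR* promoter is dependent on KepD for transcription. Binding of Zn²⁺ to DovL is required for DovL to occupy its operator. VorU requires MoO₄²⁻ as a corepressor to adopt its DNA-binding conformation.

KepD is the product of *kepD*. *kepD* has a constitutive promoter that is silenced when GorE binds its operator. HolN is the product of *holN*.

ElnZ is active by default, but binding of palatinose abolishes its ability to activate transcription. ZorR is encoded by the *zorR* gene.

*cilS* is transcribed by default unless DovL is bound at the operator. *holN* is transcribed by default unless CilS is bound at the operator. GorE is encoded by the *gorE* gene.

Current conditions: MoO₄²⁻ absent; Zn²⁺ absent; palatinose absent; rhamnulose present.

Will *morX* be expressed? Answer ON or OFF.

Zn²⁺ is absent, so DovL is inactive.
With no repressor bound, *cilS* is transcribed.
So CilS is produced and active.
With repressor CilS bound, *holN* is not transcribed.
So HolN is not produced.
Palatinose is absent, so ElnZ is active.
MoO₄²⁻ is absent, so VorU is inactive.
Rhamnulose is present, so OxaQ is inactive.
With no repressor bound, *gorE* is transcribed.
So GorE is produced and active.
With repressor GorE bound, *kepD* is not transcribed.
So KepD is not produced.
Required activator KepD is absent, so *zorR* is not transcribed.
So ZorR is not produced.
No repressor is bound and ElnZ is active, so *morX* is transcribed.

ON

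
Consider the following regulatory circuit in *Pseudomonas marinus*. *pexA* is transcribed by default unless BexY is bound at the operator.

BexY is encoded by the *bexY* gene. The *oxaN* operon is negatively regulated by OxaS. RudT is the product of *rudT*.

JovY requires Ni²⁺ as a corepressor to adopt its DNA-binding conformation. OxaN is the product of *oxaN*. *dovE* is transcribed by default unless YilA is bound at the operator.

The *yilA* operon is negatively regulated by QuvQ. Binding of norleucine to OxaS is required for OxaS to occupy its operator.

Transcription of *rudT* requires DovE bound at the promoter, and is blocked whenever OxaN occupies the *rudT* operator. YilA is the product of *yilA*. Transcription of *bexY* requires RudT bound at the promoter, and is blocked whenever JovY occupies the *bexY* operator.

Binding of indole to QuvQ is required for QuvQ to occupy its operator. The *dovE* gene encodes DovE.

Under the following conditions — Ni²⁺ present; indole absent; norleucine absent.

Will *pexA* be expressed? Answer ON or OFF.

ON

Indole is absent, so QuvQ is inactive.
With no repressor bound, *yilA* is transcribed.
So YilA is produced and active.
With repressor YilA bound, *dovE* is not transcribed.
So DovE is not produced.
Norleucine is absent, so OxaS is inactive.
With no repressor bound, *oxaN* is transcribed.
So OxaN is produced and active.
With repressor OxaN bound, *rudT* is not transcribed.
So RudT is not produced.
Ni²⁺ is present, so JovY is active.
With repressor JovY bound, *bexY* is not transcribed.
So BexY is not produced.
With no repressor bound, *pexA* is transcribed.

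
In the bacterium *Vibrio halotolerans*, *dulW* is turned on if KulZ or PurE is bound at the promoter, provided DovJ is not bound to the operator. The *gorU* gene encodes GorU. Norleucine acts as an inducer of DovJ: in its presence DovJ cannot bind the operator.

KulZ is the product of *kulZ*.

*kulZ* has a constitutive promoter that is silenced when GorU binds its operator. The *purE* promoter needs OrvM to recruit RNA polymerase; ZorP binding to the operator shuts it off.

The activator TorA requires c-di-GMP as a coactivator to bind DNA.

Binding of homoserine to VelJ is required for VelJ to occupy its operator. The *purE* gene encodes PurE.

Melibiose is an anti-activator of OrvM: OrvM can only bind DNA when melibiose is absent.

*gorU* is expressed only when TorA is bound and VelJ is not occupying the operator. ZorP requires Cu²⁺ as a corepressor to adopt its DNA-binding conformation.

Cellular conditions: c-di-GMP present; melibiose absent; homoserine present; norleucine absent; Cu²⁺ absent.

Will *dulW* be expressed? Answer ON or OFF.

OFF

Homoserine is present, so VelJ is active.
c-di-GMP is present, so TorA is active.
With repressor VelJ bound, *gorU* is not transcribed.
So GorU is not produced.
With no repressor bound, *kulZ* is transcribed.
So KulZ is produced and active.
Cu²⁺ is absent, so ZorP is inactive.
Melibiose is absent, so OrvM is active.
No repressor is bound and OrvM is active, so *purE* is transcribed.
So PurE is produced and active.
Norleucine is absent, so DovJ is active.
With repressor DovJ bound, *dulW* is not transcribed.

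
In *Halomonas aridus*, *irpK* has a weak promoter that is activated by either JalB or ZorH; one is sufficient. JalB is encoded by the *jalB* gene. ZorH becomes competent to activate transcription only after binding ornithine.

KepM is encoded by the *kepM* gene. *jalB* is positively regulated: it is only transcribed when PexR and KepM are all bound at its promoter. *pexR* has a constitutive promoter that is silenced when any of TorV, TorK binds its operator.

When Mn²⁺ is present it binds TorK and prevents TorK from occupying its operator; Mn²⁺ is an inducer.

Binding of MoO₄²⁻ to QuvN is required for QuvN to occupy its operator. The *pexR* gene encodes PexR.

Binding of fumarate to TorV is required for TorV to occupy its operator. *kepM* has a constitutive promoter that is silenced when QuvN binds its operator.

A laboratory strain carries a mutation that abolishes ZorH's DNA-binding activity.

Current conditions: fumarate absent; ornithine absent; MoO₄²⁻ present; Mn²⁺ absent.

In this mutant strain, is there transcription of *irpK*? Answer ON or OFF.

OFF

Fumarate is absent, so TorV is inactive.
Mn²⁺ is absent, so TorK is active.
With repressor TorK bound, *pexR* is not transcribed.
So PexR is not produced.
MoO₄²⁻ is present, so QuvN is active.
With repressor QuvN bound, *kepM* is not transcribed.
So KepM is not produced.
Required activator PexR is absent, so *jalB* is not transcribed.
So JalB is not produced.
ZorH is non-functional in this strain, so it has no effect.
No activator is available at the *irpK* promoter, so *irpK* is not transcribed.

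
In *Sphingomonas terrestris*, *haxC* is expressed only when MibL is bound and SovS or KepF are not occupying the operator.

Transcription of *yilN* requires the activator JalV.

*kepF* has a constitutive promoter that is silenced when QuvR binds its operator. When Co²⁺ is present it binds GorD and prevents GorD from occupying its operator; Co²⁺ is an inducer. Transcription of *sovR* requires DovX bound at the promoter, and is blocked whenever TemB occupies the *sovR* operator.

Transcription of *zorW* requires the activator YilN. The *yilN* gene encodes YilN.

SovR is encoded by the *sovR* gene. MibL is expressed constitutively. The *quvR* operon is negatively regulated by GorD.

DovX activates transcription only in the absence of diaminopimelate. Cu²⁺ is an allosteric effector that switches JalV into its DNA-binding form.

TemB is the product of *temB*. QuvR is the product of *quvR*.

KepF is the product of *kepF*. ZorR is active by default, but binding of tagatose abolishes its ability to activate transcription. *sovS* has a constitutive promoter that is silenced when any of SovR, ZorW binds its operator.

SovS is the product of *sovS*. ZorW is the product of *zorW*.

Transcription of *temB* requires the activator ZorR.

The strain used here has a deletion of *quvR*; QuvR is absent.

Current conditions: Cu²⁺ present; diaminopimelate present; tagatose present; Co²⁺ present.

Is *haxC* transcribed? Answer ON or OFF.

MibL is produced constitutively and is active.
Tagatose is present, so ZorR is inactive.
Required activator ZorR is absent, so *temB* is not transcribed.
So TemB is not produced.
Diaminopimelate is present, so DovX is inactive.
Required activator DovX is absent, so *sovR* is not transcribed.
So SovR is not produced.
Cu²⁺ is present, so JalV is active.
No repressor is bound and JalV is active, so *yilN* is transcribed.
So YilN is produced and active.
No repressor is bound and YilN is active, so *zorW* is transcribed.
So ZorW is produced and active.
With repressor ZorW bound, *sovS* is not transcribed.
So SovS is not produced.
QuvR is non-functional in this strain, so it has no effect.
With no repressor bound, *kepF* is transcribed.
So KepF is produced and active.
With repressor KepF bound, *haxC* is not transcribed.

OFF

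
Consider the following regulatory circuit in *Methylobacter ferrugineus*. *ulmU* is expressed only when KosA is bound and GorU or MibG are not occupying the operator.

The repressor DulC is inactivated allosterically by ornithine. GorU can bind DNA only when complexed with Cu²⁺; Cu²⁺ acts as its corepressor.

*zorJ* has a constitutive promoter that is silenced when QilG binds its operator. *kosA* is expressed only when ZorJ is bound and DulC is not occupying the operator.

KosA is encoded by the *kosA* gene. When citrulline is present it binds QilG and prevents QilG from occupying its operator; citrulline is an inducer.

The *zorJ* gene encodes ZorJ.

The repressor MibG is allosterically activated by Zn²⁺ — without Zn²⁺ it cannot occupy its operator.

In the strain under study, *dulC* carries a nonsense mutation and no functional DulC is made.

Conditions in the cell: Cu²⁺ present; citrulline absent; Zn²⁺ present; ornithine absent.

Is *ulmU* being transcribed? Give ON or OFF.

OFF

Citrulline is absent, so QilG is active.
With repressor QilG bound, *zorJ* is not transcribed.
So ZorJ is not produced.
DulC is non-functional in this strain, so it has no effect.
Required activator ZorJ is absent, so *kosA* is not transcribed.
So KosA is not produced.
Cu²⁺ is present, so GorU is active.
Zn²⁺ is present, so MibG is active.
With repressor GorU bound, *ulmU* is not transcribed.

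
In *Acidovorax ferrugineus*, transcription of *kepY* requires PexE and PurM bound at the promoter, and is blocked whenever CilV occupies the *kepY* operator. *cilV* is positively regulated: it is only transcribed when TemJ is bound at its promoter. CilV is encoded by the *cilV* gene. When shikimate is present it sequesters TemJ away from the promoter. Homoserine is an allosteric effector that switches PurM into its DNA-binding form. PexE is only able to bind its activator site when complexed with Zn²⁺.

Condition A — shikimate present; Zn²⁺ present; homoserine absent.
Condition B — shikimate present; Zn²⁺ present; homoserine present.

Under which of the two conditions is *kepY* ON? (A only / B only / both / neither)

B only

Condition A:
Shikimate is present, so TemJ is inactive.
Required activator TemJ is absent, so *cilV* is not transcribed.
So CilV is not produced.
Zn²⁺ is present, so PexE is active.
Homoserine is absent, so PurM is inactive.
Required activator PurM is absent, so *kepY* is not transcribed.
→ *kepY* is OFF in A.
Condition B:
Shikimate is present, so TemJ is inactive.
Required activator TemJ is absent, so *cilV* is not transcribed.
So CilV is not produced.
Zn²⁺ is present, so PexE is active.
Homoserine is present, so PurM is active.
No repressor is bound and PexE and PurM are active, so *kepY* is transcribed.
→ *kepY* is ON in B.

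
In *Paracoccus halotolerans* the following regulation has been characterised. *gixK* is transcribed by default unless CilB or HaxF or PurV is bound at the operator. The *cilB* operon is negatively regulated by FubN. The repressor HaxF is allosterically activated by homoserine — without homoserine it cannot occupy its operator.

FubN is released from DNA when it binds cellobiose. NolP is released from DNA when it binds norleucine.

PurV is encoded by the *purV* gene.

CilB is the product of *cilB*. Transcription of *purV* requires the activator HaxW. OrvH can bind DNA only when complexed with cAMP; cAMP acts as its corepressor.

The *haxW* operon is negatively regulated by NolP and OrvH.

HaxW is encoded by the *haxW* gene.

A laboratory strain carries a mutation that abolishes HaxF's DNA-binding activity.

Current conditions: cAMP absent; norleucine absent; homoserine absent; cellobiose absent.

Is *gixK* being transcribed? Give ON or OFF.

ON

Cellobiose is absent, so FubN is active.
With repressor FubN bound, *cilB* is not transcribed.
So CilB is not produced.
HaxF is non-functional in this strain, so it has no effect.
Norleucine is absent, so NolP is active.
cAMP is absent, so OrvH is inactive.
With repressor NolP bound, *haxW* is not transcribed.
So HaxW is not produced.
Required activator HaxW is absent, so *purV* is not transcribed.
So PurV is not produced.
With no repressor bound, *gixK* is transcribed.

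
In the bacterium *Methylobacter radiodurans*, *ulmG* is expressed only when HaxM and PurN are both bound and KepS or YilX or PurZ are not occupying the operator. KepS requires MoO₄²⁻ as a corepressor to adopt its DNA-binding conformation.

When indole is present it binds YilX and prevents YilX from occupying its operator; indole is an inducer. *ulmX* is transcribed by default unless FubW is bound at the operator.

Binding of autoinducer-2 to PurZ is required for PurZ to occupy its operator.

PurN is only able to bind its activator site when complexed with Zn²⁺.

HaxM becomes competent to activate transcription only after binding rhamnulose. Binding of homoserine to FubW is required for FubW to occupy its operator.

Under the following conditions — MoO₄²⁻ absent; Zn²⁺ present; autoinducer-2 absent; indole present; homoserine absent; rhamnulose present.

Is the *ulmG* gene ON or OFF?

MoO₄²⁻ is absent, so KepS is inactive.
Rhamnulose is present, so HaxM is active.
Indole is present, so YilX is inactive.
Zn²⁺ is present, so PurN is active.
Autoinducer-2 is absent, so PurZ is inactive.
No repressor is bound and HaxM and PurN are active, so *ulmG* is transcribed.

ON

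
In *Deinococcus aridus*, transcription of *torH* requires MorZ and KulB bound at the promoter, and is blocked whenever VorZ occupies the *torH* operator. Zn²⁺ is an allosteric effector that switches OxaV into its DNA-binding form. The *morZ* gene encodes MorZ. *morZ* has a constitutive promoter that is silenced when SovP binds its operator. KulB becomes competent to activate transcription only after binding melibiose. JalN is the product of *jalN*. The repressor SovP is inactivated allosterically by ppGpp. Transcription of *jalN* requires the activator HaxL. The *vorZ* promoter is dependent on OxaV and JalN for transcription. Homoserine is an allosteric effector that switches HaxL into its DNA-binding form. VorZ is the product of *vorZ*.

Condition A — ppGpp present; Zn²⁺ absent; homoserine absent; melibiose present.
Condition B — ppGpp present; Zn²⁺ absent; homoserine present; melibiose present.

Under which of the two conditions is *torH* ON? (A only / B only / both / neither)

Condition A:
ppGpp is present, so SovP is inactive.
With no repressor bound, *morZ* is transcribed.
So MorZ is produced and active.
Zn²⁺ is absent, so OxaV is inactive.
Homoserine is absent, so HaxL is inactive.
Required activator HaxL is absent, so *jalN* is not transcribed.
So JalN is not produced.
Required activator OxaV is absent, so *vorZ* is not transcribed.
So VorZ is not produced.
Melibiose is present, so KulB is active.
No repressor is bound and MorZ and KulB are active, so *torH* is transcribed.
→ *torH* is ON in A.
Condition B:
ppGpp is present, so SovP is inactive.
With no repressor bound, *morZ* is transcribed.
So MorZ is produced and active.
Zn²⁺ is absent, so OxaV is inactive.
Homoserine is present, so HaxL is active.
No repressor is bound and HaxL is active, so *jalN* is transcribed.
So JalN is produced and active.
Required activator OxaV is absent, so *vorZ* is not transcribed.
So VorZ is not produced.
Melibiose is present, so KulB is active.
No repressor is bound and MorZ and KulB are active, so *torH* is transcribed.
→ *torH* is ON in B.

both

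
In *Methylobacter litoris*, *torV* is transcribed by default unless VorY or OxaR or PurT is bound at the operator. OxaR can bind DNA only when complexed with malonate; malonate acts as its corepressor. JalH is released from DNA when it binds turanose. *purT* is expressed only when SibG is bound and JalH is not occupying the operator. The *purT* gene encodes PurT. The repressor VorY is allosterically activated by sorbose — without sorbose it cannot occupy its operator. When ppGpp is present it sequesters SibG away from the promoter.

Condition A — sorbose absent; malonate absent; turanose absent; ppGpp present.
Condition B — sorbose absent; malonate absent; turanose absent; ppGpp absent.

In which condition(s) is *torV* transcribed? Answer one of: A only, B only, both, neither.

Condition A:
Sorbose is absent, so VorY is inactive.
Malonate is absent, so OxaR is inactive.
Turanose is absent, so JalH is active.
ppGpp is present, so SibG is inactive.
With repressor JalH bound, *purT* is not transcribed.
So PurT is not produced.
With no repressor bound, *torV* is transcribed.
→ *torV* is ON in A.
Condition B:
Sorbose is absent, so VorY is inactive.
Malonate is absent, so OxaR is inactive.
Turanose is absent, so JalH is active.
ppGpp is absent, so SibG is active.
With repressor JalH bound, *purT* is not transcribed.
So PurT is not produced.
With no repressor bound, *torV* is transcribed.
→ *torV* is ON in B.

both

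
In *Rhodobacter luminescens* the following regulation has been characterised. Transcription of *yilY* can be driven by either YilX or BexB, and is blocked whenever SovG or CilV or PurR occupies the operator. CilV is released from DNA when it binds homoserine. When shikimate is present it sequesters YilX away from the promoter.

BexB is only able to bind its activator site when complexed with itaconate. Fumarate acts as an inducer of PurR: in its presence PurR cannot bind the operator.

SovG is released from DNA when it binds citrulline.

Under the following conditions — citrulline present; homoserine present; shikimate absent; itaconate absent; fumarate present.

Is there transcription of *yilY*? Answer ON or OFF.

Citrulline is present, so SovG is inactive.
Shikimate is absent, so YilX is active.
Homoserine is present, so CilV is inactive.
Itaconate is absent, so BexB is inactive.
Fumarate is present, so PurR is inactive.
Activator YilX is present, so *yilY* is transcribed.

ON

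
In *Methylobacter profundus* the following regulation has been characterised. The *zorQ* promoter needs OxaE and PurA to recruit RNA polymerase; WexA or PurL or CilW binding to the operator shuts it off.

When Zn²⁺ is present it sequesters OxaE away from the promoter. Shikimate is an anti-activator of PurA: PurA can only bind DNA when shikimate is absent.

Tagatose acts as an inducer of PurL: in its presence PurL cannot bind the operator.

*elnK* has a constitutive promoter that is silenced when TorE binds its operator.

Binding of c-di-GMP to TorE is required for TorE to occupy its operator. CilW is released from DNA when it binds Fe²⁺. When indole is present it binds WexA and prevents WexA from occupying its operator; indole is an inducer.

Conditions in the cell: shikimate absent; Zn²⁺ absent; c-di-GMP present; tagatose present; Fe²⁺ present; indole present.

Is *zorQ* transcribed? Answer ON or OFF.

ON

Zn²⁺ is absent, so OxaE is active.
Shikimate is absent, so PurA is active.
Indole is present, so WexA is inactive.
Tagatose is present, so PurL is inactive.
Fe²⁺ is present, so CilW is inactive.
No repressor is bound and OxaE and PurA are active, so *zorQ* is transcribed.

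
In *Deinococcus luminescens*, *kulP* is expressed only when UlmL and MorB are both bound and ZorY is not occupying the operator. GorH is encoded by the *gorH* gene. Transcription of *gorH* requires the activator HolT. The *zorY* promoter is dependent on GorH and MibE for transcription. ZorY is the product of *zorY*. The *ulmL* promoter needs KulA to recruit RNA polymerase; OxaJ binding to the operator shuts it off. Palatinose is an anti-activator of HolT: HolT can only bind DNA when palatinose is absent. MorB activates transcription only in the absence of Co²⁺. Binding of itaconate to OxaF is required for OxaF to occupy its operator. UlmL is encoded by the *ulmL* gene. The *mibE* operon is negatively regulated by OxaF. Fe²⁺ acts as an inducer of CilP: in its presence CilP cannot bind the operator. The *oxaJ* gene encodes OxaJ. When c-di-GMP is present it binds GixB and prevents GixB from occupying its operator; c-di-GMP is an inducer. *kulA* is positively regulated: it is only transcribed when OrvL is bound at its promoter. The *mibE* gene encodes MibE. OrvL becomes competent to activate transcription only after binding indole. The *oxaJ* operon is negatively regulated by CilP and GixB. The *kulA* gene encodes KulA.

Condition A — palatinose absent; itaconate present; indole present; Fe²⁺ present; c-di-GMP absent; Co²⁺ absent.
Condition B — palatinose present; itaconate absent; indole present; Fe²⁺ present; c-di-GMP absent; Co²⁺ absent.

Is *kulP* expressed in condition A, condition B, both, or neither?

both

Condition A:
Palatinose is absent, so HolT is active.
No repressor is bound and HolT is active, so *gorH* is transcribed.
So GorH is produced and active.
Itaconate is present, so OxaF is active.
With repressor OxaF bound, *mibE* is not transcribed.
So MibE is not produced.
Required activator MibE is absent, so *zorY* is not transcribed.
So ZorY is not produced.
Indole is present, so OrvL is active.
No repressor is bound and OrvL is active, so *kulA* is transcribed.
So KulA is produced and active.
Fe²⁺ is present, so CilP is inactive.
c-di-GMP is absent, so GixB is active.
With repressor GixB bound, *oxaJ* is not transcribed.
So OxaJ is not produced.
No repressor is bound and KulA is active, so *ulmL* is transcribed.
So UlmL is produced and active.
Co²⁺ is absent, so MorB is active.
No repressor is bound and UlmL and MorB are active, so *kulP* is transcribed.
→ *kulP* is ON in A.
Condition B:
Palatinose is present, so HolT is inactive.
Required activator HolT is absent, so *gorH* is not transcribed.
So GorH is not produced.
Itaconate is absent, so OxaF is inactive.
With no repressor bound, *mibE* is transcribed.
So MibE is produced and active.
Required activator GorH is absent, so *zorY* is not transcribed.
So ZorY is not produced.
Indole is present, so OrvL is active.
No repressor is bound and OrvL is active, so *kulA* is transcribed.
So KulA is produced and active.
Fe²⁺ is present, so CilP is inactive.
c-di-GMP is absent, so GixB is active.
With repressor GixB bound, *oxaJ* is not transcribed.
So OxaJ is not produced.
No repressor is bound and KulA is active, so *ulmL* is transcribed.
So UlmL is produced and active.
Co²⁺ is absent, so MorB is active.
No repressor is bound and UlmL and MorB are active, so *kulP* is transcribed.
→ *kulP* is ON in B.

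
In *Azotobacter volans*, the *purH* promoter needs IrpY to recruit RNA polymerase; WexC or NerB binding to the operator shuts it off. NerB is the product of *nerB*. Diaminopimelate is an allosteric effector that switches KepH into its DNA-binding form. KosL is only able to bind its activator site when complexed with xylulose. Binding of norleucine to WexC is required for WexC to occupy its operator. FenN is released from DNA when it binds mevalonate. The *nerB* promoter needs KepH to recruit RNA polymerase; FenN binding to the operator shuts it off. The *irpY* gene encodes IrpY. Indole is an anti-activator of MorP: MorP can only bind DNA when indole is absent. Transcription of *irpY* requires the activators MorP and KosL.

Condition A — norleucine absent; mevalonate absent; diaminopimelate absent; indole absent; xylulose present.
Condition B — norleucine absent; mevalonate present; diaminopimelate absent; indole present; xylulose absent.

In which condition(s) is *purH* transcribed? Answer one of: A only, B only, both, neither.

A only

Condition A:
Norleucine is absent, so WexC is inactive.
Mevalonate is absent, so FenN is active.
Diaminopimelate is absent, so KepH is inactive.
With repressor FenN bound, *nerB* is not transcribed.
So NerB is not produced.
Indole is absent, so MorP is active.
Xylulose is present, so KosL is active.
No repressor is bound and MorP and KosL are active, so *irpY* is transcribed.
So IrpY is produced and active.
No repressor is bound and IrpY is active, so *purH* is transcribed.
→ *purH* is ON in A.
Condition B:
Norleucine is absent, so WexC is inactive.
Mevalonate is present, so FenN is inactive.
Diaminopimelate is absent, so KepH is inactive.
Required activator KepH is absent, so *nerB* is not transcribed.
So NerB is not produced.
Indole is present, so MorP is inactive.
Xylulose is absent, so KosL is inactive.
Required activator MorP is absent, so *irpY* is not transcribed.
So IrpY is not produced.
Required activator IrpY is absent, so *purH* is not transcribed.
→ *purH* is OFF in B.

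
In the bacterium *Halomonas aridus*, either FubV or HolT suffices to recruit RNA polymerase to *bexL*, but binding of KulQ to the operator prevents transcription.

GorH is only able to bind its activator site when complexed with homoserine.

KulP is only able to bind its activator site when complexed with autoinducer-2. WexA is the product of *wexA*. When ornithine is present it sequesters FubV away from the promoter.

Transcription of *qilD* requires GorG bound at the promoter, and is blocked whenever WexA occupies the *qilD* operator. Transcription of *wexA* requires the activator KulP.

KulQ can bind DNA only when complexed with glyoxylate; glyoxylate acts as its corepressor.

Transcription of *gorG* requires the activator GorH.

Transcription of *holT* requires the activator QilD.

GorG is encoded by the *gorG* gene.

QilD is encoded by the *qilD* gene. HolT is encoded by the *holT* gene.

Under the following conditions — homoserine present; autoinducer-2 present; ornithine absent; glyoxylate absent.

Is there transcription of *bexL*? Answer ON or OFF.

ON

Glyoxylate is absent, so KulQ is inactive.
Ornithine is absent, so FubV is active.
Autoinducer-2 is present, so KulP is active.
No repressor is bound and KulP is active, so *wexA* is transcribed.
So WexA is produced and active.
Homoserine is present, so GorH is active.
No repressor is bound and GorH is active, so *gorG* is transcribed.
So GorG is produced and active.
With repressor WexA bound, *qilD* is not transcribed.
So QilD is not produced.
Required activator QilD is absent, so *holT* is not transcribed.
So HolT is not produced.
Activator FubV is present, so *bexL* is transcribed.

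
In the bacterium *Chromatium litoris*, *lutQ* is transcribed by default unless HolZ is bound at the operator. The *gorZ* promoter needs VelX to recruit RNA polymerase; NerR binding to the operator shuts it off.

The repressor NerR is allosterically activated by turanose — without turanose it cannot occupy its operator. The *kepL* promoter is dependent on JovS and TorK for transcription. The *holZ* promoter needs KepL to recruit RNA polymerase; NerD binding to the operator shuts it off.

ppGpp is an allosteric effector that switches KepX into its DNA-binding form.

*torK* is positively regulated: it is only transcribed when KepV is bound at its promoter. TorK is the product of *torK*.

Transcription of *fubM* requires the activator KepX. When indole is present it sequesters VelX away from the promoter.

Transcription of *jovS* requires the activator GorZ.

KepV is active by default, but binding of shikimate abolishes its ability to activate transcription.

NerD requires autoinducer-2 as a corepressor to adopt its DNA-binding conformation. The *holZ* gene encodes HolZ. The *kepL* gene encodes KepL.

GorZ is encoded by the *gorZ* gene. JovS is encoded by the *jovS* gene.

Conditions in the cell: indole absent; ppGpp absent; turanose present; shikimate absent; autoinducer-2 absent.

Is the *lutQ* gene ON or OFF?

ON

Turanose is present, so NerR is active.
Indole is absent, so VelX is active.
With repressor NerR bound, *gorZ* is not transcribed.
So GorZ is not produced.
Required activator GorZ is absent, so *jovS* is not transcribed.
So JovS is not produced.
Shikimate is absent, so KepV is active.
No repressor is bound and KepV is active, so *torK* is transcribed.
So TorK is produced and active.
Required activator JovS is absent, so *kepL* is not transcribed.
So KepL is not produced.
Autoinducer-2 is absent, so NerD is inactive.
Required activator KepL is absent, so *holZ* is not transcribed.
So HolZ is not produced.
With no repressor bound, *lutQ* is transcribed.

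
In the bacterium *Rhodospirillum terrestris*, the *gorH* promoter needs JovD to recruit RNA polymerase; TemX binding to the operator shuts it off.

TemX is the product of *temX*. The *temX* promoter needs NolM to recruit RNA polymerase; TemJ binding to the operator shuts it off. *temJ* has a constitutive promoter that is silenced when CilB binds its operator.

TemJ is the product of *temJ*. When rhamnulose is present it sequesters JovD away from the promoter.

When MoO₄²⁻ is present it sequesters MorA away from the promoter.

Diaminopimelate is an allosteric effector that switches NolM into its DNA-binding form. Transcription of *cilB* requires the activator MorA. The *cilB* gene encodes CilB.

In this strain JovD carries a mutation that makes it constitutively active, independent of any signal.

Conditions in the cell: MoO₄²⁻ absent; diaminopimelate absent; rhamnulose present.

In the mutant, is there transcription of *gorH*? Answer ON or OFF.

JovD is constitutively active in this strain.
Diaminopimelate is absent, so NolM is inactive.
MoO₄²⁻ is absent, so MorA is active.
No repressor is bound and MorA is active, so *cilB* is transcribed.
So CilB is produced and active.
With repressor CilB bound, *temJ* is not transcribed.
So TemJ is not produced.
Required activator NolM is absent, so *temX* is not transcribed.
So TemX is not produced.
No repressor is bound and JovD is active, so *gorH* is transcribed.

ON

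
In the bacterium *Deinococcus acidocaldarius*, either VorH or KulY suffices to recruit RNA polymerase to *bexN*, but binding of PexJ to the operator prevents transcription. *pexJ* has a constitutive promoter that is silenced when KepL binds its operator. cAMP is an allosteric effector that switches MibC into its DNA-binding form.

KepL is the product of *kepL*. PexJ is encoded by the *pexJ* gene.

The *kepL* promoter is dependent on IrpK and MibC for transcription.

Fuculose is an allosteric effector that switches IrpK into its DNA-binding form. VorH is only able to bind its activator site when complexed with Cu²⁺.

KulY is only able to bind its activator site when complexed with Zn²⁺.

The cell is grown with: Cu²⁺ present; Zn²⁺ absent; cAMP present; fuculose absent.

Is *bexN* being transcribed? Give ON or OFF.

OFF

Fuculose is absent, so IrpK is inactive.
cAMP is present, so MibC is active.
Required activator IrpK is absent, so *kepL* is not transcribed.
So KepL is not produced.
With no repressor bound, *pexJ* is transcribed.
So PexJ is produced and active.
Cu²⁺ is present, so VorH is active.
Zn²⁺ is absent, so KulY is inactive.
With repressor PexJ bound, *bexN* is not transcribed.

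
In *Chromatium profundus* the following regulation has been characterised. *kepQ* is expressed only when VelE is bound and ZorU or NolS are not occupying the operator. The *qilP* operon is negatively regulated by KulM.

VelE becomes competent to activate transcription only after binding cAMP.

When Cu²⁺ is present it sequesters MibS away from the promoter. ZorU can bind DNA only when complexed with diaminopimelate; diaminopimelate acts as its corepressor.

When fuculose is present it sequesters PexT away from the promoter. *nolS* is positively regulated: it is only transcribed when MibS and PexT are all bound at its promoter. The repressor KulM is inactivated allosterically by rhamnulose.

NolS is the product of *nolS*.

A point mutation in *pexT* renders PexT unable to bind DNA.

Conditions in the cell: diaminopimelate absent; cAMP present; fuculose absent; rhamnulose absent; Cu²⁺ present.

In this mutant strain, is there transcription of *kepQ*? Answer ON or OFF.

ON

Diaminopimelate is absent, so ZorU is inactive.
Cu²⁺ is present, so MibS is inactive.
PexT is non-functional in this strain, so it has no effect.
Required activator MibS is absent, so *nolS* is not transcribed.
So NolS is not produced.
cAMP is present, so VelE is active.
No repressor is bound and VelE is active, so *kepQ* is transcribed.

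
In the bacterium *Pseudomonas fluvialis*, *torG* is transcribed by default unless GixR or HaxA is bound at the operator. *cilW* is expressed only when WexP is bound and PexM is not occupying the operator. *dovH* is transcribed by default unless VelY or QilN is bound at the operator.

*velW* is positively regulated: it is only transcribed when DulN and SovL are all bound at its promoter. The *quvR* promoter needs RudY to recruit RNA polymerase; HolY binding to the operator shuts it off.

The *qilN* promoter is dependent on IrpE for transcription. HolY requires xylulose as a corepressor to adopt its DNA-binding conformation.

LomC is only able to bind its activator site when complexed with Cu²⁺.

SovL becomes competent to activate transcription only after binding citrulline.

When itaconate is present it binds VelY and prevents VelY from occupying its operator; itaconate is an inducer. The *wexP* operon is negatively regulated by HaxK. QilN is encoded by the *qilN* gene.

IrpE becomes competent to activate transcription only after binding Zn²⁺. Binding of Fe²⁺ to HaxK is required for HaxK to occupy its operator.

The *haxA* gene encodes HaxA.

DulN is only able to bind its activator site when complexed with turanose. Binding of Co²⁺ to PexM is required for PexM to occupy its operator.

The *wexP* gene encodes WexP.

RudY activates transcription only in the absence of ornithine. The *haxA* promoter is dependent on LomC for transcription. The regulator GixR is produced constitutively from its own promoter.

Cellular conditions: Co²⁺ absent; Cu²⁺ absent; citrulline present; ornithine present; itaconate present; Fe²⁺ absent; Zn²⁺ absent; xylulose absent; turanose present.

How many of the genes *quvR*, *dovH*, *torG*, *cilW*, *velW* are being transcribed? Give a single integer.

Xylulose is absent, so HolY is inactive.
Ornithine is present, so RudY is inactive.
Required activator RudY is absent, so *quvR* is not transcribed.
→ *quvR* is OFF.
Itaconate is present, so VelY is inactive.
Zn²⁺ is absent, so IrpE is inactive.
Required activator IrpE is absent, so *qilN* is not transcribed.
So QilN is not produced.
With no repressor bound, *dovH* is transcribed.
→ *dovH* is ON.
GixR is produced constitutively and is active.
Cu²⁺ is absent, so LomC is inactive.
Required activator LomC is absent, so *haxA* is not transcribed.
So HaxA is not produced.
With repressor GixR bound, *torG* is not transcribed.
→ *torG* is OFF.
Co²⁺ is absent, so PexM is inactive.
Fe²⁺ is absent, so HaxK is inactive.
With no repressor bound, *wexP* is transcribed.
So WexP is produced and active.
No repressor is bound and WexP is active, so *cilW* is transcribed.
→ *cilW* is ON.
Turanose is present, so DulN is active.
Citrulline is present, so SovL is active.
No repressor is bound and DulN and SovL are active, so *velW* is transcribed.
→ *velW* is ON.
3 of the 5 genes are transcribed.

3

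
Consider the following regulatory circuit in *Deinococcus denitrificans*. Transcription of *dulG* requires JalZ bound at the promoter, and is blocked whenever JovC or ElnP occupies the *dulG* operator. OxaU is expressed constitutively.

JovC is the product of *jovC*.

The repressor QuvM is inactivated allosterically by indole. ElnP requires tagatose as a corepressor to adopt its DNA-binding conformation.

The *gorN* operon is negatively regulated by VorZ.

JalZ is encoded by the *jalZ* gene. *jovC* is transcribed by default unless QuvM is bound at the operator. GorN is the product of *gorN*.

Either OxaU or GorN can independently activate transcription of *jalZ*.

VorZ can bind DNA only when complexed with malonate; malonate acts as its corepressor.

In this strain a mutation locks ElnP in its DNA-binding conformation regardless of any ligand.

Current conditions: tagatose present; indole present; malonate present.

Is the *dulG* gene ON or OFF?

OFF

OxaU is produced constitutively and is active.
Malonate is present, so VorZ is active.
With repressor VorZ bound, *gorN* is not transcribed.
So GorN is not produced.
Activator OxaU is present, so *jalZ* is transcribed.
So JalZ is produced and active.
Indole is present, so QuvM is inactive.
With no repressor bound, *jovC* is transcribed.
So JovC is produced and active.
ElnP is constitutively active in this strain.
With repressor JovC bound, *dulG* is not transcribed.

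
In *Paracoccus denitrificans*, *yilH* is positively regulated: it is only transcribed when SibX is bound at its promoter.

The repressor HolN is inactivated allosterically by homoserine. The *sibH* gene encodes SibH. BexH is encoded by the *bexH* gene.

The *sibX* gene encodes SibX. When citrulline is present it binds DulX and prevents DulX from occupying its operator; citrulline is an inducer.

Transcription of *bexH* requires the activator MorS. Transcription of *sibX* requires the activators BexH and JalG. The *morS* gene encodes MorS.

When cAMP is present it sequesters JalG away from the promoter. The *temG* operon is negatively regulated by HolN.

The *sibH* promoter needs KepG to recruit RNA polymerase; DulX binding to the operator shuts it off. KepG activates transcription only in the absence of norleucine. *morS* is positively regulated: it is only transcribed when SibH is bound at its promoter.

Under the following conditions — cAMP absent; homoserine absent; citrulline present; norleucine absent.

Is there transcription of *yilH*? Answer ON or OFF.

ON

Citrulline is present, so DulX is inactive.
Norleucine is absent, so KepG is active.
No repressor is bound and KepG is active, so *sibH* is transcribed.
So SibH is produced and active.
No repressor is bound and SibH is active, so *morS* is transcribed.
So MorS is produced and active.
No repressor is bound and MorS is active, so *bexH* is transcribed.
So BexH is produced and active.
cAMP is absent, so JalG is active.
No repressor is bound and BexH and JalG are active, so *sibX* is transcribed.
So SibX is produced and active.
No repressor is bound and SibX is active, so *yilH* is transcribed.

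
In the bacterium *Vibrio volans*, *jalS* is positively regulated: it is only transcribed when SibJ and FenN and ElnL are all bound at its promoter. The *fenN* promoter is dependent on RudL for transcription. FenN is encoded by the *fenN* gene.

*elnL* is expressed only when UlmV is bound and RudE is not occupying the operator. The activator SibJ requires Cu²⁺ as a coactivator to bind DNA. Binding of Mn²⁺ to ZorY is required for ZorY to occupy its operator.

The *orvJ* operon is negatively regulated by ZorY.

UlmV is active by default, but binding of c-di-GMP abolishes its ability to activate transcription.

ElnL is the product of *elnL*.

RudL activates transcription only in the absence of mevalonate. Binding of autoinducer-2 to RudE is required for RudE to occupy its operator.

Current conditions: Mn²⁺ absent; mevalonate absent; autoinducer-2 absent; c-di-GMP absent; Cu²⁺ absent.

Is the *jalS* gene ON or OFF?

OFF

Cu²⁺ is absent, so SibJ is inactive.
Mevalonate is absent, so RudL is active.
No repressor is bound and RudL is active, so *fenN* is transcribed.
So FenN is produced and active.
c-di-GMP is absent, so UlmV is active.
Autoinducer-2 is absent, so RudE is inactive.
No repressor is bound and UlmV is active, so *elnL* is transcribed.
So ElnL is produced and active.
Required activator SibJ is absent, so *jalS* is not transcribed.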